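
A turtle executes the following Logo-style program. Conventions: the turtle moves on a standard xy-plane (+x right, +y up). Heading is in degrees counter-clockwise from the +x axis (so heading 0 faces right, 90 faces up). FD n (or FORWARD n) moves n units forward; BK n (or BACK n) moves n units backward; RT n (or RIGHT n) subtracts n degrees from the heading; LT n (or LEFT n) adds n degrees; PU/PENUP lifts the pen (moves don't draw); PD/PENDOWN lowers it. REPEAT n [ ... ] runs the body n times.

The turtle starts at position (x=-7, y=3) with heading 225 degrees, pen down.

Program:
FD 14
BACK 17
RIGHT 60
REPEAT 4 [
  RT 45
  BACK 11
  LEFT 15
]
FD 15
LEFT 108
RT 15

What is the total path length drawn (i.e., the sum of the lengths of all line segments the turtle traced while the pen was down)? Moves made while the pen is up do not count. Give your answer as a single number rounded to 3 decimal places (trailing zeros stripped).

Answer: 90

Derivation:
Executing turtle program step by step:
Start: pos=(-7,3), heading=225, pen down
FD 14: (-7,3) -> (-16.899,-6.899) [heading=225, draw]
BK 17: (-16.899,-6.899) -> (-4.879,5.121) [heading=225, draw]
RT 60: heading 225 -> 165
REPEAT 4 [
  -- iteration 1/4 --
  RT 45: heading 165 -> 120
  BK 11: (-4.879,5.121) -> (0.621,-4.405) [heading=120, draw]
  LT 15: heading 120 -> 135
  -- iteration 2/4 --
  RT 45: heading 135 -> 90
  BK 11: (0.621,-4.405) -> (0.621,-15.405) [heading=90, draw]
  LT 15: heading 90 -> 105
  -- iteration 3/4 --
  RT 45: heading 105 -> 60
  BK 11: (0.621,-15.405) -> (-4.879,-24.931) [heading=60, draw]
  LT 15: heading 60 -> 75
  -- iteration 4/4 --
  RT 45: heading 75 -> 30
  BK 11: (-4.879,-24.931) -> (-14.405,-30.431) [heading=30, draw]
  LT 15: heading 30 -> 45
]
FD 15: (-14.405,-30.431) -> (-3.798,-19.825) [heading=45, draw]
LT 108: heading 45 -> 153
RT 15: heading 153 -> 138
Final: pos=(-3.798,-19.825), heading=138, 7 segment(s) drawn

Segment lengths:
  seg 1: (-7,3) -> (-16.899,-6.899), length = 14
  seg 2: (-16.899,-6.899) -> (-4.879,5.121), length = 17
  seg 3: (-4.879,5.121) -> (0.621,-4.405), length = 11
  seg 4: (0.621,-4.405) -> (0.621,-15.405), length = 11
  seg 5: (0.621,-15.405) -> (-4.879,-24.931), length = 11
  seg 6: (-4.879,-24.931) -> (-14.405,-30.431), length = 11
  seg 7: (-14.405,-30.431) -> (-3.798,-19.825), length = 15
Total = 90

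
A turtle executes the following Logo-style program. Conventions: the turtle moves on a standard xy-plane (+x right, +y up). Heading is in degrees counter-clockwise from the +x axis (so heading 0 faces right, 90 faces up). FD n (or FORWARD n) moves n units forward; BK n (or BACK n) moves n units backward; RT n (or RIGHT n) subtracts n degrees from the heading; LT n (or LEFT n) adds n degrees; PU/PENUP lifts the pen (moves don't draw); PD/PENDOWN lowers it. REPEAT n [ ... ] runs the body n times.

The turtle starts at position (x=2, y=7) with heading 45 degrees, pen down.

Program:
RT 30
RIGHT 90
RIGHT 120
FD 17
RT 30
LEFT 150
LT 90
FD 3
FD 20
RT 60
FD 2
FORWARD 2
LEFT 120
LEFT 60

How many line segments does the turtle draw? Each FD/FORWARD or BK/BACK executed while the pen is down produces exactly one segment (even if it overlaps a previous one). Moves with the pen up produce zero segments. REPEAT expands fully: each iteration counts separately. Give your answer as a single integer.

Executing turtle program step by step:
Start: pos=(2,7), heading=45, pen down
RT 30: heading 45 -> 15
RT 90: heading 15 -> 285
RT 120: heading 285 -> 165
FD 17: (2,7) -> (-14.421,11.4) [heading=165, draw]
RT 30: heading 165 -> 135
LT 150: heading 135 -> 285
LT 90: heading 285 -> 15
FD 3: (-14.421,11.4) -> (-11.523,12.176) [heading=15, draw]
FD 20: (-11.523,12.176) -> (7.796,17.353) [heading=15, draw]
RT 60: heading 15 -> 315
FD 2: (7.796,17.353) -> (9.21,15.939) [heading=315, draw]
FD 2: (9.21,15.939) -> (10.624,14.524) [heading=315, draw]
LT 120: heading 315 -> 75
LT 60: heading 75 -> 135
Final: pos=(10.624,14.524), heading=135, 5 segment(s) drawn
Segments drawn: 5

Answer: 5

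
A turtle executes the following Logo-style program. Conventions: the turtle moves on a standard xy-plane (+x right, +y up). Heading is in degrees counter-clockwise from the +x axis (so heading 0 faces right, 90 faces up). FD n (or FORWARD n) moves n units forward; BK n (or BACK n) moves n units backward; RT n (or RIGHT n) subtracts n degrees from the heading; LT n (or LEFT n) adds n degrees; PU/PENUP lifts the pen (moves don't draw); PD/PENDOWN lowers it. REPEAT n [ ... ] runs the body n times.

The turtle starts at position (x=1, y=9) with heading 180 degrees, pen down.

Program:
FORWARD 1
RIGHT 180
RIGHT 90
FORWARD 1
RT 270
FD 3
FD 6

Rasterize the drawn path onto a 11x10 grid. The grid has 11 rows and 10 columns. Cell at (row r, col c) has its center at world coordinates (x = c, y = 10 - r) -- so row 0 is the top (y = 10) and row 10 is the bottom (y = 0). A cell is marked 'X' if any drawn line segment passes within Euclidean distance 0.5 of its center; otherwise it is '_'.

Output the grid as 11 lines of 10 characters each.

Segment 0: (1,9) -> (0,9)
Segment 1: (0,9) -> (0,8)
Segment 2: (0,8) -> (3,8)
Segment 3: (3,8) -> (9,8)

Answer: __________
XX________
XXXXXXXXXX
__________
__________
__________
__________
__________
__________
__________
__________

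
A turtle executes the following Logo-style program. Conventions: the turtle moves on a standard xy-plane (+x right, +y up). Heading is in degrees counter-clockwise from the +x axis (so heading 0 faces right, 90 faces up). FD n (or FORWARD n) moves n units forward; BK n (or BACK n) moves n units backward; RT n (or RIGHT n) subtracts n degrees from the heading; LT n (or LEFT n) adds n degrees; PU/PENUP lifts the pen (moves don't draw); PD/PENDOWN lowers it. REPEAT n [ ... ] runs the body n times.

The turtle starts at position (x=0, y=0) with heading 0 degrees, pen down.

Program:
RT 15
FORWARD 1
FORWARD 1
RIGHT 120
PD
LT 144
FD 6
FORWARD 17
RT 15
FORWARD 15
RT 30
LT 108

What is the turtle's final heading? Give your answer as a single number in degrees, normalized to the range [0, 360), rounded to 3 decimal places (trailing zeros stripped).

Executing turtle program step by step:
Start: pos=(0,0), heading=0, pen down
RT 15: heading 0 -> 345
FD 1: (0,0) -> (0.966,-0.259) [heading=345, draw]
FD 1: (0.966,-0.259) -> (1.932,-0.518) [heading=345, draw]
RT 120: heading 345 -> 225
PD: pen down
LT 144: heading 225 -> 9
FD 6: (1.932,-0.518) -> (7.858,0.421) [heading=9, draw]
FD 17: (7.858,0.421) -> (24.649,3.08) [heading=9, draw]
RT 15: heading 9 -> 354
FD 15: (24.649,3.08) -> (39.567,1.512) [heading=354, draw]
RT 30: heading 354 -> 324
LT 108: heading 324 -> 72
Final: pos=(39.567,1.512), heading=72, 5 segment(s) drawn

Answer: 72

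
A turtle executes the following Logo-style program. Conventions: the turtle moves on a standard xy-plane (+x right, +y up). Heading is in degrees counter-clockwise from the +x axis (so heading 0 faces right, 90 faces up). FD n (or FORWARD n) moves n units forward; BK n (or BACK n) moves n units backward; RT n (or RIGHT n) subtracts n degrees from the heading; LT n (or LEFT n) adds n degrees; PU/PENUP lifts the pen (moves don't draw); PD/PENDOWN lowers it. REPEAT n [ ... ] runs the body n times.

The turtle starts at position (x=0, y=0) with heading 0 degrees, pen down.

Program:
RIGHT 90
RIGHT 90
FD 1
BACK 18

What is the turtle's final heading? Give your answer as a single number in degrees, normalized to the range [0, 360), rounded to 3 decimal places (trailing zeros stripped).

Executing turtle program step by step:
Start: pos=(0,0), heading=0, pen down
RT 90: heading 0 -> 270
RT 90: heading 270 -> 180
FD 1: (0,0) -> (-1,0) [heading=180, draw]
BK 18: (-1,0) -> (17,0) [heading=180, draw]
Final: pos=(17,0), heading=180, 2 segment(s) drawn

Answer: 180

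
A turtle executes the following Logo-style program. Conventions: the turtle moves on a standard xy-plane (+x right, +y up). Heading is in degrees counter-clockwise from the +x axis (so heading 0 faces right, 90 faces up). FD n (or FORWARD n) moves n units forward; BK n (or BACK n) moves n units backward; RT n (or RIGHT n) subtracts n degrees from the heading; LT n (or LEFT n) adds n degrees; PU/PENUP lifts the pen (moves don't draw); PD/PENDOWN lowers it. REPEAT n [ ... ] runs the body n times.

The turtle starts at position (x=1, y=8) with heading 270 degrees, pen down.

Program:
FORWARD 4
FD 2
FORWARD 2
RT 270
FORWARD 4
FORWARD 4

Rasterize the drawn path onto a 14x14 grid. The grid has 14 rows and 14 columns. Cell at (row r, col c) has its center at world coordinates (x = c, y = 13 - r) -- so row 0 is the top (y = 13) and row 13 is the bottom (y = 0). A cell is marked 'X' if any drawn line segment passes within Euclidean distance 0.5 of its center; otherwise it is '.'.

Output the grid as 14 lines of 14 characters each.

Answer: ..............
..............
..............
..............
..............
.X............
.X............
.X............
.X............
.X............
.X............
.X............
.X............
.XXXXXXXXX....

Derivation:
Segment 0: (1,8) -> (1,4)
Segment 1: (1,4) -> (1,2)
Segment 2: (1,2) -> (1,0)
Segment 3: (1,0) -> (5,0)
Segment 4: (5,0) -> (9,0)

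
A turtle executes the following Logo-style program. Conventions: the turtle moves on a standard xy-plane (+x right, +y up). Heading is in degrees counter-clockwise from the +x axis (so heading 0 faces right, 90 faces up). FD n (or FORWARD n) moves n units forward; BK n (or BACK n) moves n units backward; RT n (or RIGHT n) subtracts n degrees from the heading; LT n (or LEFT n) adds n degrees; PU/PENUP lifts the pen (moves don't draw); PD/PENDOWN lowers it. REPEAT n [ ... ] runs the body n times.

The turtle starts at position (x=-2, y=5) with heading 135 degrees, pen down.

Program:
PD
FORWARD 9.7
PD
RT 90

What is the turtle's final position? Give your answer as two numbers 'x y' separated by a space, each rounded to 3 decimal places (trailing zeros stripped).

Executing turtle program step by step:
Start: pos=(-2,5), heading=135, pen down
PD: pen down
FD 9.7: (-2,5) -> (-8.859,11.859) [heading=135, draw]
PD: pen down
RT 90: heading 135 -> 45
Final: pos=(-8.859,11.859), heading=45, 1 segment(s) drawn

Answer: -8.859 11.859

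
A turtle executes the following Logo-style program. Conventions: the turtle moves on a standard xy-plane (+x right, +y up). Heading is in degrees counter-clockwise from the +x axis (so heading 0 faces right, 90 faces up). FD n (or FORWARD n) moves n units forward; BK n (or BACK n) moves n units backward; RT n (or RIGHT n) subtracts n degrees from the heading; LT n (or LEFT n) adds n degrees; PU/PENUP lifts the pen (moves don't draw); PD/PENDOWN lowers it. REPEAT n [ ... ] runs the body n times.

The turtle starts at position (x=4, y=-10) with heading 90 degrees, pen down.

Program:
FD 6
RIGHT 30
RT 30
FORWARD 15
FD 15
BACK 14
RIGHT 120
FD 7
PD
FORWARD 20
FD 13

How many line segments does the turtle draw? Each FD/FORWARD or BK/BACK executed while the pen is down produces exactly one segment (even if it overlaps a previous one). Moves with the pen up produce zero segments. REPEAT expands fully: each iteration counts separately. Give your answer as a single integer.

Answer: 7

Derivation:
Executing turtle program step by step:
Start: pos=(4,-10), heading=90, pen down
FD 6: (4,-10) -> (4,-4) [heading=90, draw]
RT 30: heading 90 -> 60
RT 30: heading 60 -> 30
FD 15: (4,-4) -> (16.99,3.5) [heading=30, draw]
FD 15: (16.99,3.5) -> (29.981,11) [heading=30, draw]
BK 14: (29.981,11) -> (17.856,4) [heading=30, draw]
RT 120: heading 30 -> 270
FD 7: (17.856,4) -> (17.856,-3) [heading=270, draw]
PD: pen down
FD 20: (17.856,-3) -> (17.856,-23) [heading=270, draw]
FD 13: (17.856,-23) -> (17.856,-36) [heading=270, draw]
Final: pos=(17.856,-36), heading=270, 7 segment(s) drawn
Segments drawn: 7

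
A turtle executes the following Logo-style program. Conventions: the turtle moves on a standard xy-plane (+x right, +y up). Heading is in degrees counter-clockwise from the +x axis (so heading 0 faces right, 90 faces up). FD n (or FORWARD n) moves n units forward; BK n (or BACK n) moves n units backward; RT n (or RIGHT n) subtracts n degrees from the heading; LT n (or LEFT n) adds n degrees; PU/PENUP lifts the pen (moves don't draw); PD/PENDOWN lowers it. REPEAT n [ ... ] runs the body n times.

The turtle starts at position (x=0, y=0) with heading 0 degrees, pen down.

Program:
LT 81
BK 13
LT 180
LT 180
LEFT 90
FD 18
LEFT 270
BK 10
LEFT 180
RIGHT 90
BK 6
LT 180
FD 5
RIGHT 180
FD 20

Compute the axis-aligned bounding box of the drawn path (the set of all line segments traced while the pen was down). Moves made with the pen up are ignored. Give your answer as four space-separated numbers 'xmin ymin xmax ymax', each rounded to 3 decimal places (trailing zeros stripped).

Executing turtle program step by step:
Start: pos=(0,0), heading=0, pen down
LT 81: heading 0 -> 81
BK 13: (0,0) -> (-2.034,-12.84) [heading=81, draw]
LT 180: heading 81 -> 261
LT 180: heading 261 -> 81
LT 90: heading 81 -> 171
FD 18: (-2.034,-12.84) -> (-19.812,-10.024) [heading=171, draw]
LT 270: heading 171 -> 81
BK 10: (-19.812,-10.024) -> (-21.376,-19.901) [heading=81, draw]
LT 180: heading 81 -> 261
RT 90: heading 261 -> 171
BK 6: (-21.376,-19.901) -> (-15.45,-20.84) [heading=171, draw]
LT 180: heading 171 -> 351
FD 5: (-15.45,-20.84) -> (-10.512,-21.622) [heading=351, draw]
RT 180: heading 351 -> 171
FD 20: (-10.512,-21.622) -> (-30.266,-18.493) [heading=171, draw]
Final: pos=(-30.266,-18.493), heading=171, 6 segment(s) drawn

Segment endpoints: x in {-30.266, -21.376, -19.812, -15.45, -10.512, -2.034, 0}, y in {-21.622, -20.84, -19.901, -18.493, -12.84, -10.024, 0}
xmin=-30.266, ymin=-21.622, xmax=0, ymax=0

Answer: -30.266 -21.622 0 0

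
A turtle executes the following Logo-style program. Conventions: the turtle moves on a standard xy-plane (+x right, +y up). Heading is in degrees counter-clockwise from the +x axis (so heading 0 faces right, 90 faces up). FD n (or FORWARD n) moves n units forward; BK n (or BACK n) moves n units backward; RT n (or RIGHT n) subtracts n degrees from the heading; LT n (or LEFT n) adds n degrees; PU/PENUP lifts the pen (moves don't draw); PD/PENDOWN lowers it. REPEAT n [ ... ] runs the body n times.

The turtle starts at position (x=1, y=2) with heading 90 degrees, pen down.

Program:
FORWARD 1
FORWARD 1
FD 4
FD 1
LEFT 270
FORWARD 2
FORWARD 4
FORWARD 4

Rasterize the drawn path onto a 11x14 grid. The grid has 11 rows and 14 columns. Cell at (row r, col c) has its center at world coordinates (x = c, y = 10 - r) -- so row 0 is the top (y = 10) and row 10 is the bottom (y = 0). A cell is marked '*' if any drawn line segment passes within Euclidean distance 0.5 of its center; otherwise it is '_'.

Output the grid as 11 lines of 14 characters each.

Segment 0: (1,2) -> (1,3)
Segment 1: (1,3) -> (1,4)
Segment 2: (1,4) -> (1,8)
Segment 3: (1,8) -> (1,9)
Segment 4: (1,9) -> (3,9)
Segment 5: (3,9) -> (7,9)
Segment 6: (7,9) -> (11,9)

Answer: ______________
_***********__
_*____________
_*____________
_*____________
_*____________
_*____________
_*____________
_*____________
______________
______________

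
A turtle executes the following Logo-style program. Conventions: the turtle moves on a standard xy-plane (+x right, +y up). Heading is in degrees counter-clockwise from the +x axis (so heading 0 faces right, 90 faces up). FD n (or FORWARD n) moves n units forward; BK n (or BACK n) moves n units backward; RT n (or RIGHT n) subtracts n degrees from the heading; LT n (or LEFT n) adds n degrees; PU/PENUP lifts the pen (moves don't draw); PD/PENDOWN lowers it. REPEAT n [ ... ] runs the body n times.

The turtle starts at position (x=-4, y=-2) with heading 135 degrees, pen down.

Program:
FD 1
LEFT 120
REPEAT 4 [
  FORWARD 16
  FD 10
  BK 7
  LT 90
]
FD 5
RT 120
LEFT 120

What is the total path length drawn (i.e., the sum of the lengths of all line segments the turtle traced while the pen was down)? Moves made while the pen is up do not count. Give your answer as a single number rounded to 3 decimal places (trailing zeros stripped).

Executing turtle program step by step:
Start: pos=(-4,-2), heading=135, pen down
FD 1: (-4,-2) -> (-4.707,-1.293) [heading=135, draw]
LT 120: heading 135 -> 255
REPEAT 4 [
  -- iteration 1/4 --
  FD 16: (-4.707,-1.293) -> (-8.848,-16.748) [heading=255, draw]
  FD 10: (-8.848,-16.748) -> (-11.436,-26.407) [heading=255, draw]
  BK 7: (-11.436,-26.407) -> (-9.625,-19.645) [heading=255, draw]
  LT 90: heading 255 -> 345
  -- iteration 2/4 --
  FD 16: (-9.625,-19.645) -> (5.83,-23.787) [heading=345, draw]
  FD 10: (5.83,-23.787) -> (15.489,-26.375) [heading=345, draw]
  BK 7: (15.489,-26.375) -> (8.728,-24.563) [heading=345, draw]
  LT 90: heading 345 -> 75
  -- iteration 3/4 --
  FD 16: (8.728,-24.563) -> (12.869,-9.108) [heading=75, draw]
  FD 10: (12.869,-9.108) -> (15.457,0.551) [heading=75, draw]
  BK 7: (15.457,0.551) -> (13.645,-6.21) [heading=75, draw]
  LT 90: heading 75 -> 165
  -- iteration 4/4 --
  FD 16: (13.645,-6.21) -> (-1.809,-2.069) [heading=165, draw]
  FD 10: (-1.809,-2.069) -> (-11.469,0.519) [heading=165, draw]
  BK 7: (-11.469,0.519) -> (-4.707,-1.293) [heading=165, draw]
  LT 90: heading 165 -> 255
]
FD 5: (-4.707,-1.293) -> (-6.001,-6.123) [heading=255, draw]
RT 120: heading 255 -> 135
LT 120: heading 135 -> 255
Final: pos=(-6.001,-6.123), heading=255, 14 segment(s) drawn

Segment lengths:
  seg 1: (-4,-2) -> (-4.707,-1.293), length = 1
  seg 2: (-4.707,-1.293) -> (-8.848,-16.748), length = 16
  seg 3: (-8.848,-16.748) -> (-11.436,-26.407), length = 10
  seg 4: (-11.436,-26.407) -> (-9.625,-19.645), length = 7
  seg 5: (-9.625,-19.645) -> (5.83,-23.787), length = 16
  seg 6: (5.83,-23.787) -> (15.489,-26.375), length = 10
  seg 7: (15.489,-26.375) -> (8.728,-24.563), length = 7
  seg 8: (8.728,-24.563) -> (12.869,-9.108), length = 16
  seg 9: (12.869,-9.108) -> (15.457,0.551), length = 10
  seg 10: (15.457,0.551) -> (13.645,-6.21), length = 7
  seg 11: (13.645,-6.21) -> (-1.809,-2.069), length = 16
  seg 12: (-1.809,-2.069) -> (-11.469,0.519), length = 10
  seg 13: (-11.469,0.519) -> (-4.707,-1.293), length = 7
  seg 14: (-4.707,-1.293) -> (-6.001,-6.123), length = 5
Total = 138

Answer: 138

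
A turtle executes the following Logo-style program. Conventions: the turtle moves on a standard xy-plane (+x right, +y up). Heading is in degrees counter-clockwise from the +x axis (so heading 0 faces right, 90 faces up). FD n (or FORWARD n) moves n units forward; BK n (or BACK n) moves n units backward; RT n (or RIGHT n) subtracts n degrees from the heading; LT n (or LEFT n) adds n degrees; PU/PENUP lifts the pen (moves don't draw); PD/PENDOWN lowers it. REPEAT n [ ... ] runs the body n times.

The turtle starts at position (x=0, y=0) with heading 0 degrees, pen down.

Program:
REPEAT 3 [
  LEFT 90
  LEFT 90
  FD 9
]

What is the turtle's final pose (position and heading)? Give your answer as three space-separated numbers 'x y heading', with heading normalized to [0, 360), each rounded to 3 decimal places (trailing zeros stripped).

Executing turtle program step by step:
Start: pos=(0,0), heading=0, pen down
REPEAT 3 [
  -- iteration 1/3 --
  LT 90: heading 0 -> 90
  LT 90: heading 90 -> 180
  FD 9: (0,0) -> (-9,0) [heading=180, draw]
  -- iteration 2/3 --
  LT 90: heading 180 -> 270
  LT 90: heading 270 -> 0
  FD 9: (-9,0) -> (0,0) [heading=0, draw]
  -- iteration 3/3 --
  LT 90: heading 0 -> 90
  LT 90: heading 90 -> 180
  FD 9: (0,0) -> (-9,0) [heading=180, draw]
]
Final: pos=(-9,0), heading=180, 3 segment(s) drawn

Answer: -9 0 180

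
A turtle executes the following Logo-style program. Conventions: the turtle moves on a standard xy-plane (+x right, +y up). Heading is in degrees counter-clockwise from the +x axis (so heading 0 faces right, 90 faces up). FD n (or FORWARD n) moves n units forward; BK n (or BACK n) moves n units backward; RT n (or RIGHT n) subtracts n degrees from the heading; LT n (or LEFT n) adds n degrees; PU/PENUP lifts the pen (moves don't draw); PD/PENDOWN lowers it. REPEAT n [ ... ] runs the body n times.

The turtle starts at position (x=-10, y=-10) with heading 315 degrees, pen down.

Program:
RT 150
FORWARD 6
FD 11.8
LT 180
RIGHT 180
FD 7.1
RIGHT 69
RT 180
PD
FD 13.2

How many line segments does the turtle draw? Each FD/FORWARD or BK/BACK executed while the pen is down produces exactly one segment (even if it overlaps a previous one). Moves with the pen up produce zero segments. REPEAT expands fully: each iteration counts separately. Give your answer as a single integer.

Answer: 4

Derivation:
Executing turtle program step by step:
Start: pos=(-10,-10), heading=315, pen down
RT 150: heading 315 -> 165
FD 6: (-10,-10) -> (-15.796,-8.447) [heading=165, draw]
FD 11.8: (-15.796,-8.447) -> (-27.193,-5.393) [heading=165, draw]
LT 180: heading 165 -> 345
RT 180: heading 345 -> 165
FD 7.1: (-27.193,-5.393) -> (-34.052,-3.555) [heading=165, draw]
RT 69: heading 165 -> 96
RT 180: heading 96 -> 276
PD: pen down
FD 13.2: (-34.052,-3.555) -> (-32.672,-16.683) [heading=276, draw]
Final: pos=(-32.672,-16.683), heading=276, 4 segment(s) drawn
Segments drawn: 4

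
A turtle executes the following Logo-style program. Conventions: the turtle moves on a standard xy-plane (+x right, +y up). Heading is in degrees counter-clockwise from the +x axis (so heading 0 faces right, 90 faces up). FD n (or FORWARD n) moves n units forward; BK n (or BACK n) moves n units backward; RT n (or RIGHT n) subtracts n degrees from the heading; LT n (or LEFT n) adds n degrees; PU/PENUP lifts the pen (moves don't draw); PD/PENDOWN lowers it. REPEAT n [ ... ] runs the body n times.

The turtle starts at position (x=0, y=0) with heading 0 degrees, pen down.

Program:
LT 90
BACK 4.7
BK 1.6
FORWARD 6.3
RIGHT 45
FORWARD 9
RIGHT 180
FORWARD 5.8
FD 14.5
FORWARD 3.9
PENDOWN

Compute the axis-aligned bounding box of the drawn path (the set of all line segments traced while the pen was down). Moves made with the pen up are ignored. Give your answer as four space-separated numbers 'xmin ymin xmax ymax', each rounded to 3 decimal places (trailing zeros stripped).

Executing turtle program step by step:
Start: pos=(0,0), heading=0, pen down
LT 90: heading 0 -> 90
BK 4.7: (0,0) -> (0,-4.7) [heading=90, draw]
BK 1.6: (0,-4.7) -> (0,-6.3) [heading=90, draw]
FD 6.3: (0,-6.3) -> (0,0) [heading=90, draw]
RT 45: heading 90 -> 45
FD 9: (0,0) -> (6.364,6.364) [heading=45, draw]
RT 180: heading 45 -> 225
FD 5.8: (6.364,6.364) -> (2.263,2.263) [heading=225, draw]
FD 14.5: (2.263,2.263) -> (-7.99,-7.99) [heading=225, draw]
FD 3.9: (-7.99,-7.99) -> (-10.748,-10.748) [heading=225, draw]
PD: pen down
Final: pos=(-10.748,-10.748), heading=225, 7 segment(s) drawn

Segment endpoints: x in {-10.748, -7.99, 0, 0, 0, 2.263, 6.364}, y in {-10.748, -7.99, -6.3, -4.7, 0, 0, 2.263, 6.364}
xmin=-10.748, ymin=-10.748, xmax=6.364, ymax=6.364

Answer: -10.748 -10.748 6.364 6.364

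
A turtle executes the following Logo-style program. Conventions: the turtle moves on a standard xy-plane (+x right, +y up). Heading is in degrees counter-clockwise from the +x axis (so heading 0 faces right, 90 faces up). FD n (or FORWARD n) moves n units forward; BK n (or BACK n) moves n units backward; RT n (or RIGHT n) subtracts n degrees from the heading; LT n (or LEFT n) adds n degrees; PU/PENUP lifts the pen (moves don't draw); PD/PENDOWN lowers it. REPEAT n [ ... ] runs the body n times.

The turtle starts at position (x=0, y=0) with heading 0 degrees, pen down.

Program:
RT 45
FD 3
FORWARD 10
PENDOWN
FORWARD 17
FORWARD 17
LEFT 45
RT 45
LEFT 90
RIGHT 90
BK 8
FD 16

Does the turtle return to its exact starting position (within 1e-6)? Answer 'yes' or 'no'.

Answer: no

Derivation:
Executing turtle program step by step:
Start: pos=(0,0), heading=0, pen down
RT 45: heading 0 -> 315
FD 3: (0,0) -> (2.121,-2.121) [heading=315, draw]
FD 10: (2.121,-2.121) -> (9.192,-9.192) [heading=315, draw]
PD: pen down
FD 17: (9.192,-9.192) -> (21.213,-21.213) [heading=315, draw]
FD 17: (21.213,-21.213) -> (33.234,-33.234) [heading=315, draw]
LT 45: heading 315 -> 0
RT 45: heading 0 -> 315
LT 90: heading 315 -> 45
RT 90: heading 45 -> 315
BK 8: (33.234,-33.234) -> (27.577,-27.577) [heading=315, draw]
FD 16: (27.577,-27.577) -> (38.891,-38.891) [heading=315, draw]
Final: pos=(38.891,-38.891), heading=315, 6 segment(s) drawn

Start position: (0, 0)
Final position: (38.891, -38.891)
Distance = 55; >= 1e-6 -> NOT closed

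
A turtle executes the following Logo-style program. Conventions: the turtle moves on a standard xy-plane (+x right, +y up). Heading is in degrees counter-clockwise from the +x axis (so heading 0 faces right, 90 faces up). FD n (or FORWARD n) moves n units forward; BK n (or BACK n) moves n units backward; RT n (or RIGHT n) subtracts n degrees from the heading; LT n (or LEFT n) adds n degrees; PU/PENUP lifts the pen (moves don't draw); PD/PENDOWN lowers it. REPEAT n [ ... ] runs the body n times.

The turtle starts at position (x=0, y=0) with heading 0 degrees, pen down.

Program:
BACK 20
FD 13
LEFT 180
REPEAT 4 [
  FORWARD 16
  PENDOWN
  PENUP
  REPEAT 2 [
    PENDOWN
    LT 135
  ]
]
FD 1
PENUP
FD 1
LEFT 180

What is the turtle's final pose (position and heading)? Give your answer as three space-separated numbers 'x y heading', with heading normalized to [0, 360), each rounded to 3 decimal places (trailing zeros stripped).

Answer: -9 0 0

Derivation:
Executing turtle program step by step:
Start: pos=(0,0), heading=0, pen down
BK 20: (0,0) -> (-20,0) [heading=0, draw]
FD 13: (-20,0) -> (-7,0) [heading=0, draw]
LT 180: heading 0 -> 180
REPEAT 4 [
  -- iteration 1/4 --
  FD 16: (-7,0) -> (-23,0) [heading=180, draw]
  PD: pen down
  PU: pen up
  REPEAT 2 [
    -- iteration 1/2 --
    PD: pen down
    LT 135: heading 180 -> 315
    -- iteration 2/2 --
    PD: pen down
    LT 135: heading 315 -> 90
  ]
  -- iteration 2/4 --
  FD 16: (-23,0) -> (-23,16) [heading=90, draw]
  PD: pen down
  PU: pen up
  REPEAT 2 [
    -- iteration 1/2 --
    PD: pen down
    LT 135: heading 90 -> 225
    -- iteration 2/2 --
    PD: pen down
    LT 135: heading 225 -> 0
  ]
  -- iteration 3/4 --
  FD 16: (-23,16) -> (-7,16) [heading=0, draw]
  PD: pen down
  PU: pen up
  REPEAT 2 [
    -- iteration 1/2 --
    PD: pen down
    LT 135: heading 0 -> 135
    -- iteration 2/2 --
    PD: pen down
    LT 135: heading 135 -> 270
  ]
  -- iteration 4/4 --
  FD 16: (-7,16) -> (-7,0) [heading=270, draw]
  PD: pen down
  PU: pen up
  REPEAT 2 [
    -- iteration 1/2 --
    PD: pen down
    LT 135: heading 270 -> 45
    -- iteration 2/2 --
    PD: pen down
    LT 135: heading 45 -> 180
  ]
]
FD 1: (-7,0) -> (-8,0) [heading=180, draw]
PU: pen up
FD 1: (-8,0) -> (-9,0) [heading=180, move]
LT 180: heading 180 -> 0
Final: pos=(-9,0), heading=0, 7 segment(s) drawn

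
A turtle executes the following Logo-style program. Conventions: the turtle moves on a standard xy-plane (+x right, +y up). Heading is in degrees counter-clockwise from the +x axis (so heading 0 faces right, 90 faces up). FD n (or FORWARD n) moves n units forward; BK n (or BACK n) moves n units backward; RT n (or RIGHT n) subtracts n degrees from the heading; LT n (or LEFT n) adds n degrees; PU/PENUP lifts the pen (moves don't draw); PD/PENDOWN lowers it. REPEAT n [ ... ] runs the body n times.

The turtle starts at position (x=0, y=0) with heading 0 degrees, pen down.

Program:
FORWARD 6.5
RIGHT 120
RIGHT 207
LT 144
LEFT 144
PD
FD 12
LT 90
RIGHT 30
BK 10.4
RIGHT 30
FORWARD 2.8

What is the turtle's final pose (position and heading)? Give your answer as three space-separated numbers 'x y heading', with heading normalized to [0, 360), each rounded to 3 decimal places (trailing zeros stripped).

Executing turtle program step by step:
Start: pos=(0,0), heading=0, pen down
FD 6.5: (0,0) -> (6.5,0) [heading=0, draw]
RT 120: heading 0 -> 240
RT 207: heading 240 -> 33
LT 144: heading 33 -> 177
LT 144: heading 177 -> 321
PD: pen down
FD 12: (6.5,0) -> (15.826,-7.552) [heading=321, draw]
LT 90: heading 321 -> 51
RT 30: heading 51 -> 21
BK 10.4: (15.826,-7.552) -> (6.117,-11.279) [heading=21, draw]
RT 30: heading 21 -> 351
FD 2.8: (6.117,-11.279) -> (8.882,-11.717) [heading=351, draw]
Final: pos=(8.882,-11.717), heading=351, 4 segment(s) drawn

Answer: 8.882 -11.717 351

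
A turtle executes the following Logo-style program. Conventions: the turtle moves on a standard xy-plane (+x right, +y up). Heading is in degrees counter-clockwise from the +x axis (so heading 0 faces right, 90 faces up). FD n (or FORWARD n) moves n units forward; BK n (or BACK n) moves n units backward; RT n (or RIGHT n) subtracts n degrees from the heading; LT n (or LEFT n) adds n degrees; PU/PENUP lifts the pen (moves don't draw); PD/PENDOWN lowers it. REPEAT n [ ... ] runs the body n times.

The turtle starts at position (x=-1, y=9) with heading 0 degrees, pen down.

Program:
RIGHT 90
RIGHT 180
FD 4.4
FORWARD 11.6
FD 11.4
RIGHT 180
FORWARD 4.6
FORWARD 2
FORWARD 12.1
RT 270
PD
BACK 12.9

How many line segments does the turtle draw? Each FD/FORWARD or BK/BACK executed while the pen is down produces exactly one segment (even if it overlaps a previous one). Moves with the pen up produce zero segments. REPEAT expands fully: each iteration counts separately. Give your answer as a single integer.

Answer: 7

Derivation:
Executing turtle program step by step:
Start: pos=(-1,9), heading=0, pen down
RT 90: heading 0 -> 270
RT 180: heading 270 -> 90
FD 4.4: (-1,9) -> (-1,13.4) [heading=90, draw]
FD 11.6: (-1,13.4) -> (-1,25) [heading=90, draw]
FD 11.4: (-1,25) -> (-1,36.4) [heading=90, draw]
RT 180: heading 90 -> 270
FD 4.6: (-1,36.4) -> (-1,31.8) [heading=270, draw]
FD 2: (-1,31.8) -> (-1,29.8) [heading=270, draw]
FD 12.1: (-1,29.8) -> (-1,17.7) [heading=270, draw]
RT 270: heading 270 -> 0
PD: pen down
BK 12.9: (-1,17.7) -> (-13.9,17.7) [heading=0, draw]
Final: pos=(-13.9,17.7), heading=0, 7 segment(s) drawn
Segments drawn: 7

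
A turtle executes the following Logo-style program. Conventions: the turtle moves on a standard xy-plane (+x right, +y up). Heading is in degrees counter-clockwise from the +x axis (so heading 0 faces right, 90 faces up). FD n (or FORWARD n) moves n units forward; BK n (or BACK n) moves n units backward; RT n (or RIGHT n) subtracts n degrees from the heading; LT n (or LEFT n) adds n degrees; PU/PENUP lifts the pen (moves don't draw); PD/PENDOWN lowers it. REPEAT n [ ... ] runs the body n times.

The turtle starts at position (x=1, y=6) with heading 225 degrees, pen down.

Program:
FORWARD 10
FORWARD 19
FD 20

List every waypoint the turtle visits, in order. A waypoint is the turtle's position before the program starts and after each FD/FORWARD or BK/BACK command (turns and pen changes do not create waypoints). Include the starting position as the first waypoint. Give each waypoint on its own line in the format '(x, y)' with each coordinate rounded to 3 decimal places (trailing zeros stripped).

Executing turtle program step by step:
Start: pos=(1,6), heading=225, pen down
FD 10: (1,6) -> (-6.071,-1.071) [heading=225, draw]
FD 19: (-6.071,-1.071) -> (-19.506,-14.506) [heading=225, draw]
FD 20: (-19.506,-14.506) -> (-33.648,-28.648) [heading=225, draw]
Final: pos=(-33.648,-28.648), heading=225, 3 segment(s) drawn
Waypoints (4 total):
(1, 6)
(-6.071, -1.071)
(-19.506, -14.506)
(-33.648, -28.648)

Answer: (1, 6)
(-6.071, -1.071)
(-19.506, -14.506)
(-33.648, -28.648)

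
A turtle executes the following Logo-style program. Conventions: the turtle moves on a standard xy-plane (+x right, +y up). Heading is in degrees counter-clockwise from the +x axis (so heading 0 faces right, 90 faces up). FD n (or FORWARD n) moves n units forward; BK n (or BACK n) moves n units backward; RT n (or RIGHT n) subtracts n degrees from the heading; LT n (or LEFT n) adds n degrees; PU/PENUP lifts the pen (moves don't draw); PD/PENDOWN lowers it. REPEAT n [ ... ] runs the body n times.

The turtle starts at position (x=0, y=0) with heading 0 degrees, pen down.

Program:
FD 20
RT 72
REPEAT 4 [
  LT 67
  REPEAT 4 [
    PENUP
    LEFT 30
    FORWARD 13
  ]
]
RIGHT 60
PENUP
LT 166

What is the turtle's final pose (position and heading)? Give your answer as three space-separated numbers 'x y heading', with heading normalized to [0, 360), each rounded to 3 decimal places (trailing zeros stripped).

Answer: 30.398 -1.74 62

Derivation:
Executing turtle program step by step:
Start: pos=(0,0), heading=0, pen down
FD 20: (0,0) -> (20,0) [heading=0, draw]
RT 72: heading 0 -> 288
REPEAT 4 [
  -- iteration 1/4 --
  LT 67: heading 288 -> 355
  REPEAT 4 [
    -- iteration 1/4 --
    PU: pen up
    LT 30: heading 355 -> 25
    FD 13: (20,0) -> (31.782,5.494) [heading=25, move]
    -- iteration 2/4 --
    PU: pen up
    LT 30: heading 25 -> 55
    FD 13: (31.782,5.494) -> (39.238,16.143) [heading=55, move]
    -- iteration 3/4 --
    PU: pen up
    LT 30: heading 55 -> 85
    FD 13: (39.238,16.143) -> (40.372,29.094) [heading=85, move]
    -- iteration 4/4 --
    PU: pen up
    LT 30: heading 85 -> 115
    FD 13: (40.372,29.094) -> (34.877,40.876) [heading=115, move]
  ]
  -- iteration 2/4 --
  LT 67: heading 115 -> 182
  REPEAT 4 [
    -- iteration 1/4 --
    PU: pen up
    LT 30: heading 182 -> 212
    FD 13: (34.877,40.876) -> (23.853,33.987) [heading=212, move]
    -- iteration 2/4 --
    PU: pen up
    LT 30: heading 212 -> 242
    FD 13: (23.853,33.987) -> (17.75,22.508) [heading=242, move]
    -- iteration 3/4 --
    PU: pen up
    LT 30: heading 242 -> 272
    FD 13: (17.75,22.508) -> (18.203,9.516) [heading=272, move]
    -- iteration 4/4 --
    PU: pen up
    LT 30: heading 272 -> 302
    FD 13: (18.203,9.516) -> (25.092,-1.508) [heading=302, move]
  ]
  -- iteration 3/4 --
  LT 67: heading 302 -> 9
  REPEAT 4 [
    -- iteration 1/4 --
    PU: pen up
    LT 30: heading 9 -> 39
    FD 13: (25.092,-1.508) -> (35.195,6.673) [heading=39, move]
    -- iteration 2/4 --
    PU: pen up
    LT 30: heading 39 -> 69
    FD 13: (35.195,6.673) -> (39.854,18.809) [heading=69, move]
    -- iteration 3/4 --
    PU: pen up
    LT 30: heading 69 -> 99
    FD 13: (39.854,18.809) -> (37.82,31.649) [heading=99, move]
    -- iteration 4/4 --
    PU: pen up
    LT 30: heading 99 -> 129
    FD 13: (37.82,31.649) -> (29.639,41.752) [heading=129, move]
  ]
  -- iteration 4/4 --
  LT 67: heading 129 -> 196
  REPEAT 4 [
    -- iteration 1/4 --
    PU: pen up
    LT 30: heading 196 -> 226
    FD 13: (29.639,41.752) -> (20.609,32.401) [heading=226, move]
    -- iteration 2/4 --
    PU: pen up
    LT 30: heading 226 -> 256
    FD 13: (20.609,32.401) -> (17.464,19.787) [heading=256, move]
    -- iteration 3/4 --
    PU: pen up
    LT 30: heading 256 -> 286
    FD 13: (17.464,19.787) -> (21.047,7.29) [heading=286, move]
    -- iteration 4/4 --
    PU: pen up
    LT 30: heading 286 -> 316
    FD 13: (21.047,7.29) -> (30.398,-1.74) [heading=316, move]
  ]
]
RT 60: heading 316 -> 256
PU: pen up
LT 166: heading 256 -> 62
Final: pos=(30.398,-1.74), heading=62, 1 segment(s) drawn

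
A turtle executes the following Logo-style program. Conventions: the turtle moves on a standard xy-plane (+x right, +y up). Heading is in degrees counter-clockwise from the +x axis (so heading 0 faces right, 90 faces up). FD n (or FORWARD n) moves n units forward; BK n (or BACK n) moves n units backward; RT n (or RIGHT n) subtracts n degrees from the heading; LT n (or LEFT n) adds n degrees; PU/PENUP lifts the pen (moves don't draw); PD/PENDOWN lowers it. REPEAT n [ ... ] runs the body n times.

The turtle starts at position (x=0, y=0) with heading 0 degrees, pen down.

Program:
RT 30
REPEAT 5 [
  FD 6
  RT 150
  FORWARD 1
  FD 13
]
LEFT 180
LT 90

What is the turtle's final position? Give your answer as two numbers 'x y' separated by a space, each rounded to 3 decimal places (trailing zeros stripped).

Answer: -0.483 -2.445

Derivation:
Executing turtle program step by step:
Start: pos=(0,0), heading=0, pen down
RT 30: heading 0 -> 330
REPEAT 5 [
  -- iteration 1/5 --
  FD 6: (0,0) -> (5.196,-3) [heading=330, draw]
  RT 150: heading 330 -> 180
  FD 1: (5.196,-3) -> (4.196,-3) [heading=180, draw]
  FD 13: (4.196,-3) -> (-8.804,-3) [heading=180, draw]
  -- iteration 2/5 --
  FD 6: (-8.804,-3) -> (-14.804,-3) [heading=180, draw]
  RT 150: heading 180 -> 30
  FD 1: (-14.804,-3) -> (-13.938,-2.5) [heading=30, draw]
  FD 13: (-13.938,-2.5) -> (-2.679,4) [heading=30, draw]
  -- iteration 3/5 --
  FD 6: (-2.679,4) -> (2.517,7) [heading=30, draw]
  RT 150: heading 30 -> 240
  FD 1: (2.517,7) -> (2.017,6.134) [heading=240, draw]
  FD 13: (2.017,6.134) -> (-4.483,-5.124) [heading=240, draw]
  -- iteration 4/5 --
  FD 6: (-4.483,-5.124) -> (-7.483,-10.321) [heading=240, draw]
  RT 150: heading 240 -> 90
  FD 1: (-7.483,-10.321) -> (-7.483,-9.321) [heading=90, draw]
  FD 13: (-7.483,-9.321) -> (-7.483,3.679) [heading=90, draw]
  -- iteration 5/5 --
  FD 6: (-7.483,3.679) -> (-7.483,9.679) [heading=90, draw]
  RT 150: heading 90 -> 300
  FD 1: (-7.483,9.679) -> (-6.983,8.813) [heading=300, draw]
  FD 13: (-6.983,8.813) -> (-0.483,-2.445) [heading=300, draw]
]
LT 180: heading 300 -> 120
LT 90: heading 120 -> 210
Final: pos=(-0.483,-2.445), heading=210, 15 segment(s) drawn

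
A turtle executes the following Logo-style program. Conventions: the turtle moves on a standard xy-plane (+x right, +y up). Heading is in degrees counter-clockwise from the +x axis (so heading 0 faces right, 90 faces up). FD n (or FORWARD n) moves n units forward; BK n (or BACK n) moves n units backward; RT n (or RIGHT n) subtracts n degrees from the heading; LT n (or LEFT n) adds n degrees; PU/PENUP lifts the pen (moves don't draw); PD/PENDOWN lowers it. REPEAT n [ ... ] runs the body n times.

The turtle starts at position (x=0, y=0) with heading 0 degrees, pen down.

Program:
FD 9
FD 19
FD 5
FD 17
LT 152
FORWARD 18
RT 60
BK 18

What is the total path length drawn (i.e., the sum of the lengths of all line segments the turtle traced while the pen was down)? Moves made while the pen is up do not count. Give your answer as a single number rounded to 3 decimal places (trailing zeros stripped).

Answer: 86

Derivation:
Executing turtle program step by step:
Start: pos=(0,0), heading=0, pen down
FD 9: (0,0) -> (9,0) [heading=0, draw]
FD 19: (9,0) -> (28,0) [heading=0, draw]
FD 5: (28,0) -> (33,0) [heading=0, draw]
FD 17: (33,0) -> (50,0) [heading=0, draw]
LT 152: heading 0 -> 152
FD 18: (50,0) -> (34.107,8.45) [heading=152, draw]
RT 60: heading 152 -> 92
BK 18: (34.107,8.45) -> (34.735,-9.539) [heading=92, draw]
Final: pos=(34.735,-9.539), heading=92, 6 segment(s) drawn

Segment lengths:
  seg 1: (0,0) -> (9,0), length = 9
  seg 2: (9,0) -> (28,0), length = 19
  seg 3: (28,0) -> (33,0), length = 5
  seg 4: (33,0) -> (50,0), length = 17
  seg 5: (50,0) -> (34.107,8.45), length = 18
  seg 6: (34.107,8.45) -> (34.735,-9.539), length = 18
Total = 86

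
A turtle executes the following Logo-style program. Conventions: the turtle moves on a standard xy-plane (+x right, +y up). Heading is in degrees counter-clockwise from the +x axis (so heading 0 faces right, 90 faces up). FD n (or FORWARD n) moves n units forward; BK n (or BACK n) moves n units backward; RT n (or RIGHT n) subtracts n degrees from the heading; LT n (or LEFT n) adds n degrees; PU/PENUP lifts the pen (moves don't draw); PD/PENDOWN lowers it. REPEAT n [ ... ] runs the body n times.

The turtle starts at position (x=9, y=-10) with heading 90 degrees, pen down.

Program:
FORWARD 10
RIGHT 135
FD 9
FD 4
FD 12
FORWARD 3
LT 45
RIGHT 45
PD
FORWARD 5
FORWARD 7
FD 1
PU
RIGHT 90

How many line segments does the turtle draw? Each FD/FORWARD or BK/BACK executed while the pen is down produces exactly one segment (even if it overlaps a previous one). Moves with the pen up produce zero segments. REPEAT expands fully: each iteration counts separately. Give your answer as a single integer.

Answer: 8

Derivation:
Executing turtle program step by step:
Start: pos=(9,-10), heading=90, pen down
FD 10: (9,-10) -> (9,0) [heading=90, draw]
RT 135: heading 90 -> 315
FD 9: (9,0) -> (15.364,-6.364) [heading=315, draw]
FD 4: (15.364,-6.364) -> (18.192,-9.192) [heading=315, draw]
FD 12: (18.192,-9.192) -> (26.678,-17.678) [heading=315, draw]
FD 3: (26.678,-17.678) -> (28.799,-19.799) [heading=315, draw]
LT 45: heading 315 -> 0
RT 45: heading 0 -> 315
PD: pen down
FD 5: (28.799,-19.799) -> (32.335,-23.335) [heading=315, draw]
FD 7: (32.335,-23.335) -> (37.284,-28.284) [heading=315, draw]
FD 1: (37.284,-28.284) -> (37.991,-28.991) [heading=315, draw]
PU: pen up
RT 90: heading 315 -> 225
Final: pos=(37.991,-28.991), heading=225, 8 segment(s) drawn
Segments drawn: 8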